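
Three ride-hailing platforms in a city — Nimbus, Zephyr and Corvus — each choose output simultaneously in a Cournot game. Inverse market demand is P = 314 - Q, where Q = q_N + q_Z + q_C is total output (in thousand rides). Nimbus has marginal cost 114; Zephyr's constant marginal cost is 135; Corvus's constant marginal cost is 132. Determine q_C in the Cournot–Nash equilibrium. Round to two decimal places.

41.75

Nimbus's profit: π_N = (314 - Q)q_N - (114q_N). Setting ∂π_N/∂q_N = 0: 200 - 2q_N - (q_Z + q_C) = 0.
Zephyr's profit: π_Z = (314 - Q)q_Z - (135q_Z). Setting ∂π_Z/∂q_Z = 0: 179 - 2q_Z - (q_N + q_C) = 0.
Corvus's first-order condition: 182 - 2q_C - (q_N + q_Z) = 0.
Adding the 3 first-order conditions: 561 − 4Q = 0, so Q = 561/4.
Back-substituting: q_N = (200 − 561/4) = 239/4, q_Z = (179 − 561/4) = 155/4, q_C = (182 − 561/4) = 167/4.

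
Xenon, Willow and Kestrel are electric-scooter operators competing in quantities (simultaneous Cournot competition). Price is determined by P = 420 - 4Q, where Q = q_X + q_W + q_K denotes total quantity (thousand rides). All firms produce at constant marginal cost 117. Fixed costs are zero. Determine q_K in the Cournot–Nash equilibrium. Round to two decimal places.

18.94

Each firm earns π_i = (420 - 4Q)q_i - 117q_i.
First-order condition (treating rivals' output as given): 303 - 8q_i - 4·Σ_{j≠i} q_j = 0.
With identical firms every q_j equals q_i, so Σ_{j≠i} q_j = 2q_i and 303 = 16q_i, giving q_i = 303/16.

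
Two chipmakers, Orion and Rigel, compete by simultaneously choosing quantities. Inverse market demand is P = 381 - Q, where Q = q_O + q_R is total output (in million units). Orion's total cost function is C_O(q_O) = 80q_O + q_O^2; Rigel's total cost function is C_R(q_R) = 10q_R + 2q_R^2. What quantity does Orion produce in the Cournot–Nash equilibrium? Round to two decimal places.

62.39

Orion's profit: π_O = (381 - Q)q_O - (80q_O + q_O²). Setting ∂π_O/∂q_O = 0: 301 - 4q_O - (q_R) = 0.
Rigel's first-order condition: 371 - 6q_R - (q_O) = 0.
Rearranging gives the reaction functions q_O = (301 - q_R)/4 and q_R = (371 - q_O)/6.
Substituting one into the other gives q_O = 1435/23 and q_R = 1183/23.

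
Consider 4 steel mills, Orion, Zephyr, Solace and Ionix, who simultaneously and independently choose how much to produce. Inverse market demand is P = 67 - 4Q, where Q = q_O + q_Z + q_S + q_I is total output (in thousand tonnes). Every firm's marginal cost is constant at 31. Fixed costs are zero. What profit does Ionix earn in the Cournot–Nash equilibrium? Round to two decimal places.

A representative firm's profit is π_i = q_i(67 - 4Q) - 31q_i.
First-order condition (treating rivals' output as given): 36 - 8q_i - 4·Σ_{j≠i} q_j = 0.
By symmetry each firm produces the same amount; substituting Σ_{j≠i} q_j = 3q_i yields q_i = 36/20 = 9/5.
Price P = 67 - 4·(36/5) = 191/5.
Ionix's profit: (191/5 - 31)·(9/5) = 324/25.

12.96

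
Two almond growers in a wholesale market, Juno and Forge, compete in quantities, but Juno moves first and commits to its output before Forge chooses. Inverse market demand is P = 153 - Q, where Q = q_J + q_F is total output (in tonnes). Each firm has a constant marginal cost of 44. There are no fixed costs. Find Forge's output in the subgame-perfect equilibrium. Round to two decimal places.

27.25

Solve by backward induction. Given q_J, the follower Forge maximises π_F = (153 - q_J - q_F)q_F - 44q_F.
Setting the follower's marginal profit to zero, 109 - q_J - 2q_F = 0, i.e. q_F = (109 - q_J)/2.
The leader anticipates this reaction. Substituting into P = 153 - Q gives P = 197/2 - (1/2)q_J, so π_J = (197/2 - (1/2)q_J)q_J - 44q_J.
Maximising: ∂π_J/∂q_J = 109/2 - q_J = 0, giving q_J = 109/2.
Then q_F = (109 - 109/2)/2 = 109/4.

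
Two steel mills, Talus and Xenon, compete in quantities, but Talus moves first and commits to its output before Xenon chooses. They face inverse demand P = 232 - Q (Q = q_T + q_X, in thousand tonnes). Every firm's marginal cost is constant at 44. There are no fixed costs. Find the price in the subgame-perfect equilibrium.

Solve by backward induction. Given q_T, the follower Xenon maximises π_X = (232 - q_T - q_X)q_X - 44q_X.
∂π_X/∂q_X = 188 - q_T - 2q_X = 0 gives the reaction function q_X = (188 - q_T)/2.
The leader anticipates this reaction. Substituting into P = 232 - Q gives P = 138 - (1/2)q_T, so π_T = (138 - (1/2)q_T)q_T - 44q_T.
The leader's first-order condition 94 - q_T = 0 yields q_T = 94.
Then q_X = (188 - 94)/2 = 47.
Total output Q = 141, so price P = 232 - 141 = 91.

91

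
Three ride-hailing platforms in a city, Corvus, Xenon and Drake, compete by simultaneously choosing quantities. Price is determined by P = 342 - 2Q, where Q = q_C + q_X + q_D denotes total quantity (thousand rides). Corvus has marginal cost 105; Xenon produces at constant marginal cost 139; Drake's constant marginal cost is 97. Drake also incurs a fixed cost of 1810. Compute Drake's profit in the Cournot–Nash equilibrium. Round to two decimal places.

909.53

Corvus's profit: π_C = (342 - 2Q)q_C - (105q_C). Setting ∂π_C/∂q_C = 0: 237 - 4q_C - 2(q_X + q_D) = 0.
Xenon's profit: π_X = (342 - 2Q)q_X - (139q_X). Setting ∂π_X/∂q_X = 0: 203 - 4q_X - 2(q_C + q_D) = 0.
Drake's profit: π_D = (342 - 2Q)q_D - (97q_D). Setting ∂π_D/∂q_D = 0: 245 - 4q_D - 2(q_C + q_X) = 0.
Adding the 3 conditions: 685 − 4Q − 4Q = 0, i.e. Q = 685/8.
Back-substituting: q_C = (237 − 685/4)/2 = 263/8, q_X = (203 − 685/4)/2 = 127/8, q_D = (245 − 685/4)/2 = 295/8.
Price P = 342 - 2·(685/8) = 683/4.
Drake's profit: (683/4 - 97)·(295/8) - 1810 = 909.5313.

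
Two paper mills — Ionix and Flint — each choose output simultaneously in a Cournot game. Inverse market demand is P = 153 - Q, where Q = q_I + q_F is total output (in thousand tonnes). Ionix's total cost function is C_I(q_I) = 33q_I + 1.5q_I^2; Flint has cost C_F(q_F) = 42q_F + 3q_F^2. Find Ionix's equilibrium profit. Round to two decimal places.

Ionix's profit: π_I = (153 - Q)q_I - (33q_I + (3/2)q_I²). Setting ∂π_I/∂q_I = 0: 120 - 5q_I - (q_F) = 0.
Flint's profit: π_F = (153 - Q)q_F - (42q_F + 3q_F²). Setting ∂π_F/∂q_F = 0: 111 - 8q_F - (q_I) = 0.
So q_I = (120 - q_F)/5 and q_F = (111 - q_I)/8.
Substituting one into the other gives q_I = 283/13 and q_F = 145/13.
Price P = 153 - 428/13 = 1561/13.
Ionix's profit: (1561/13)·(283/13) - 33·(283/13) - (3/2)(283/13)² = 1184.7485.

1184.75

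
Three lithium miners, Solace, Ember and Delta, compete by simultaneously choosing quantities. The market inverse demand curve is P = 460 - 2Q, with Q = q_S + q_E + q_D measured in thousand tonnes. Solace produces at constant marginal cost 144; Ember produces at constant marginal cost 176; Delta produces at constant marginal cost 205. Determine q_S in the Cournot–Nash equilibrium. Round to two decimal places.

51.13

Solace's profit: π_S = (460 - 2Q)q_S - (144q_S). Setting ∂π_S/∂q_S = 0: 316 - 4q_S - 2(q_E + q_D) = 0.
Ember's profit: π_E = (460 - 2Q)q_E - (176q_E). Setting ∂π_E/∂q_E = 0: 284 - 4q_E - 2(q_S + q_D) = 0.
Delta's first-order condition: 255 - 4q_D - 2(q_S + q_E) = 0.
Adding the 3 first-order conditions: 855 − 8Q = 0, so Q = 855/8.
Back-substituting: q_S = (316 − 855/4)/2 = 409/8, q_E = (284 − 855/4)/2 = 281/8, q_D = (255 − 855/4)/2 = 165/8.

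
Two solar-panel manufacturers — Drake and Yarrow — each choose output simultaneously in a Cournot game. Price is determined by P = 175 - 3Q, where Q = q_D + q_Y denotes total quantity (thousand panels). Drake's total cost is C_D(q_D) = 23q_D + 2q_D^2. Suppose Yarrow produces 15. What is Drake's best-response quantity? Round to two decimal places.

10.70

With the rival's output fixed at 15, Drake's profit is π_D = (175 - 3·15 - 3q_D)q_D - (23q_D + 2q_D²) = (130 - 3q_D)q_D - (23q_D + 2q_D²).
∂π_D/∂q_D = 107 - 10q_D = 0, so q_D = 107/10.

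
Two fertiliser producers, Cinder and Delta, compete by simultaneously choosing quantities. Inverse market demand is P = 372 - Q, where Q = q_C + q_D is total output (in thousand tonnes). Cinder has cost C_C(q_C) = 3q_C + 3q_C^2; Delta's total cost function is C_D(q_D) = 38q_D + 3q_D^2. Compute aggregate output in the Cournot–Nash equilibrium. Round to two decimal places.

Cinder's profit: π_C = (372 - Q)q_C - (3q_C + 3q_C²). Setting ∂π_C/∂q_C = 0: 369 - 8q_C - (q_D) = 0.
Delta's profit: π_D = (372 - Q)q_D - (38q_D + 3q_D²). Setting ∂π_D/∂q_D = 0: 334 - 8q_D - (q_C) = 0.
Best responses: q_C = (369 - q_D)/8, q_D = (334 - q_C)/8.
Solving the pair: q_C = 374/9, q_D = 329/9.
Total output Q = 374/9 + 329/9 = 703/9.

78.11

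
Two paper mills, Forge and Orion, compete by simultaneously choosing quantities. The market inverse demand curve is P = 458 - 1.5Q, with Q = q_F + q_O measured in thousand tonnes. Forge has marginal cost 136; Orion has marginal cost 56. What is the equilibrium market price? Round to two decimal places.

216.67

Forge's profit: π_F = (458 - 1.5Q)q_F - (136q_F). Setting ∂π_F/∂q_F = 0: 322 - 3q_F - (3/2)(q_O) = 0.
Orion's first-order condition: 402 - 3q_O - (3/2)(q_F) = 0.
So q_F = (322 - (3/2)q_O)/3 and q_O = (402 - (3/2)q_F)/3.
Substituting one into the other gives q_F = 484/9 and q_O = 964/9.
Total output Q = 1448/9, so price P = 458 - (3/2)·(1448/9) = 650/3.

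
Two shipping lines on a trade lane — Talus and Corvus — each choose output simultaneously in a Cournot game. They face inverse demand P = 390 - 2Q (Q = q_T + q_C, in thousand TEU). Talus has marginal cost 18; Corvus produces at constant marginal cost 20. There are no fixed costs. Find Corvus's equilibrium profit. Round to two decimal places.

7523.56

Talus's profit: π_T = (390 - 2Q)q_T - (18q_T). Setting ∂π_T/∂q_T = 0: 372 - 4q_T - 2(q_C) = 0.
Corvus's profit: π_C = (390 - 2Q)q_C - (20q_C). Setting ∂π_C/∂q_C = 0: 370 - 4q_C - 2(q_T) = 0.
Best responses: q_T = (372 - 2q_C)/4, q_C = (370 - 2q_T)/4.
Solving the pair: q_T = 187/3, q_C = 184/3.
Price P = 390 - 2·(371/3) = 428/3.
Corvus's profit: (428/3 - 20)·(184/3) = 7523.5556.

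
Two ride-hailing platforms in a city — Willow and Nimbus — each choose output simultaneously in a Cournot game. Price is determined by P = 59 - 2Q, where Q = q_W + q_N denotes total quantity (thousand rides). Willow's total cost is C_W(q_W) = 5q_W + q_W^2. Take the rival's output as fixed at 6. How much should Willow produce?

7

With the rival's output fixed at 6, Willow's profit is π_W = (59 - 2·6 - 2q_W)q_W - (5q_W + q_W²) = (47 - 2q_W)q_W - (5q_W + q_W²).
∂π_W/∂q_W = 42 - 6q_W = 0, so q_W = 7.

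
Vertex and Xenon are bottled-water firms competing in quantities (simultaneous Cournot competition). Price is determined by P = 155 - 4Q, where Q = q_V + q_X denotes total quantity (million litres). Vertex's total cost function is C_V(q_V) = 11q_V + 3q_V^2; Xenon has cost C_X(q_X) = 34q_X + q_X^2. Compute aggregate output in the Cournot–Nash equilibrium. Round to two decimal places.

Vertex's profit: π_V = (155 - 4Q)q_V - (11q_V + 3q_V²). Setting ∂π_V/∂q_V = 0: 144 - 14q_V - 4(q_X) = 0.
Xenon's first-order condition: 121 - 10q_X - 4(q_V) = 0.
Rearranging gives the reaction functions q_V = (144 - 4q_X)/14 and q_X = (121 - 4q_V)/10.
Solving the pair: q_V = 239/31, q_X = 559/62.
Total output Q = 239/31 + 559/62 = 1037/62.

16.73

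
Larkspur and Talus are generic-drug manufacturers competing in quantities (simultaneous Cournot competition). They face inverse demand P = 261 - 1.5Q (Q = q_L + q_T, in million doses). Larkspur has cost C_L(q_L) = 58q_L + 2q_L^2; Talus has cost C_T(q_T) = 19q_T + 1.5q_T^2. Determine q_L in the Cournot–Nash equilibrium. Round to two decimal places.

21.51

Larkspur's profit: π_L = (261 - 1.5Q)q_L - (58q_L + 2q_L²). Setting ∂π_L/∂q_L = 0: 203 - 7q_L - (3/2)(q_T) = 0.
Talus's profit: π_T = (261 - 1.5Q)q_T - (19q_T + (3/2)q_T²). Setting ∂π_T/∂q_T = 0: 242 - 6q_T - (3/2)(q_L) = 0.
Best responses: q_L = (203 - (3/2)q_T)/7, q_T = (242 - (3/2)q_L)/6.
Solving the pair: q_L = 1140/53, q_T = 34.9560.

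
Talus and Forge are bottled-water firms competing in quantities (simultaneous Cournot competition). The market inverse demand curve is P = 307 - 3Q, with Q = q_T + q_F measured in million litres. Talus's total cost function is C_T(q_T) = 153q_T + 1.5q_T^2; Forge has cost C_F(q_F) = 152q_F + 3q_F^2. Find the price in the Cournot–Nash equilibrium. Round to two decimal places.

236.82

Talus's profit: π_T = (307 - 3Q)q_T - (153q_T + (3/2)q_T²). Setting ∂π_T/∂q_T = 0: 154 - 9q_T - 3(q_F) = 0.
Forge's profit: π_F = (307 - 3Q)q_F - (152q_F + 3q_F²). Setting ∂π_F/∂q_F = 0: 155 - 12q_F - 3(q_T) = 0.
So q_T = (154 - 3q_F)/9 and q_F = (155 - 3q_T)/12.
Substituting one into the other gives q_T = 461/33 and q_F = 311/33.
Total output Q = 772/33, so price P = 307 - 3·(772/33) = 236.8182.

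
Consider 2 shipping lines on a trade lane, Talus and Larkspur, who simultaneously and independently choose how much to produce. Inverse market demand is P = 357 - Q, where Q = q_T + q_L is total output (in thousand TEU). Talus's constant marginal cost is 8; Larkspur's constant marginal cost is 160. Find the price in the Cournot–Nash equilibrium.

175

Talus's profit: π_T = (357 - Q)q_T - (8q_T). Setting ∂π_T/∂q_T = 0: 349 - 2q_T - (q_L) = 0.
Larkspur's first-order condition: 197 - 2q_L - (q_T) = 0.
Best responses: q_T = (349 - q_L)/2, q_L = (197 - q_T)/2.
Solving the pair: q_T = 167, q_L = 15.
Total output Q = 182, so price P = 357 - 182 = 175.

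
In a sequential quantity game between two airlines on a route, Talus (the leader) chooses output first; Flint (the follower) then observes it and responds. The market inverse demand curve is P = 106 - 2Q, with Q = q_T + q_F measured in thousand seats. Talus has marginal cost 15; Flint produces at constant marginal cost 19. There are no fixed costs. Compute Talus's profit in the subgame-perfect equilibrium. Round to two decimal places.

564.06

The follower Flint best-responds to any q_T: π_F = (106 - 2Q)q_F - 19q_F.
Setting the follower's marginal profit to zero, 87 - 2q_T - 4q_F = 0, i.e. q_F = (87 - 2q_T)/4.
The leader anticipates this reaction. Substituting into P = 106 - 2Q gives P = 125/2 - q_T, so π_T = (125/2 - q_T)q_T - 15q_T.
Leader FOC: 95/2 - 2q_T = 0, so q_T = 95/4.
Then q_F = (87 - 2·(95/4))/4 = 79/8.
Price P = 106 - 2·(269/8) = 155/4.
Talus's profit: (155/4 - 15)·(95/4) = 564.0625.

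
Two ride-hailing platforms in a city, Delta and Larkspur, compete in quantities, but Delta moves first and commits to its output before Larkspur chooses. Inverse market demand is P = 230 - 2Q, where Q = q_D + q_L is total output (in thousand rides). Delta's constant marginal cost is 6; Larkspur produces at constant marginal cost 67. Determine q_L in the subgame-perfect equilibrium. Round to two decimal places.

The follower Larkspur best-responds to any q_D: π_L = (230 - 2Q)q_L - 67q_L.
Setting the follower's marginal profit to zero, 163 - 2q_D - 4q_L = 0, i.e. q_L = (163 - 2q_D)/4.
The leader anticipates this reaction. Substituting into P = 230 - 2Q gives P = 297/2 - q_D, so π_D = (297/2 - q_D)q_D - 6q_D.
Leader FOC: 285/2 - 2q_D = 0, so q_D = 285/4.
Then q_L = (163 - 2·(285/4))/4 = 41/8.

5.13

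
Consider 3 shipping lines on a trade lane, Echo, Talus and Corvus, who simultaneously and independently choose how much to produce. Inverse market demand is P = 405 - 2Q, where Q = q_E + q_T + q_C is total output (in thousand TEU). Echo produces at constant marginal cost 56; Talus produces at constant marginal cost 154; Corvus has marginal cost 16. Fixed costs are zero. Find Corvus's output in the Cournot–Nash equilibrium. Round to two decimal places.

Echo's profit: π_E = (405 - 2Q)q_E - (56q_E). Setting ∂π_E/∂q_E = 0: 349 - 4q_E - 2(q_T + q_C) = 0.
Talus's first-order condition: 251 - 4q_T - 2(q_E + q_C) = 0.
Corvus's profit: π_C = (405 - 2Q)q_C - (16q_C). Setting ∂π_C/∂q_C = 0: 389 - 4q_C - 2(q_E + q_T) = 0.
Summing all 3 equations gives 989 − 8Q = 0, hence Q = 989/8.
Back-substituting: q_E = (349 − 989/4)/2 = 407/8, q_T = (251 − 989/4)/2 = 15/8, q_C = (389 − 989/4)/2 = 567/8.

70.88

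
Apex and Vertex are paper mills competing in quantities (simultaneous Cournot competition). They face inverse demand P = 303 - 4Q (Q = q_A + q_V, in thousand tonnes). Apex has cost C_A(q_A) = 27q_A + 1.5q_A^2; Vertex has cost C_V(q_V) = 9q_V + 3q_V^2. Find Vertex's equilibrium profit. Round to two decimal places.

Apex's profit: π_A = (303 - 4Q)q_A - (27q_A + (3/2)q_A²). Setting ∂π_A/∂q_A = 0: 276 - 11q_A - 4(q_V) = 0.
Vertex's first-order condition: 294 - 14q_V - 4(q_A) = 0.
Best responses: q_A = (276 - 4q_V)/11, q_V = (294 - 4q_A)/14.
Solving the pair: q_A = 448/23, q_V = 355/23.
Price P = 303 - 4·(803/23) = 163.3478.
Vertex's profit: 163.3478·(355/23) - 9·(355/23) - 3(355/23)² = 1667.6276.

1667.63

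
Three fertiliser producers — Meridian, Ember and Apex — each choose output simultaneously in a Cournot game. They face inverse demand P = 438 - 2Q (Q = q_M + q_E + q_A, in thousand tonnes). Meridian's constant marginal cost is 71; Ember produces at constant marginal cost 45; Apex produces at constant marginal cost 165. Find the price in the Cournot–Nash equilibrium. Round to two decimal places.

Meridian's profit: π_M = (438 - 2Q)q_M - (71q_M). Setting ∂π_M/∂q_M = 0: 367 - 4q_M - 2(q_E + q_A) = 0.
Ember's first-order condition: 393 - 4q_E - 2(q_M + q_A) = 0.
Apex's profit: π_A = (438 - 2Q)q_A - (165q_A). Setting ∂π_A/∂q_A = 0: 273 - 4q_A - 2(q_M + q_E) = 0.
Adding the 3 conditions: 1033 − 4Q − 4Q = 0, i.e. Q = 1033/8.
Back-substituting: q_M = (367 − 1033/4)/2 = 435/8, q_E = (393 − 1033/4)/2 = 539/8, q_A = (273 − 1033/4)/2 = 59/8.
Total output Q = 1033/8, so price P = 438 - 2·(1033/8) = 719/4.

179.75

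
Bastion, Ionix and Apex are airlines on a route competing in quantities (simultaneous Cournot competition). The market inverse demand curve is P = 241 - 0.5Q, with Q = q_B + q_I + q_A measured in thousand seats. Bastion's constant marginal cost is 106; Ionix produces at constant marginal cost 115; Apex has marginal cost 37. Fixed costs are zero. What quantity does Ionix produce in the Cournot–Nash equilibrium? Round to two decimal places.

Bastion's profit: π_B = (241 - 0.5Q)q_B - (106q_B). Setting ∂π_B/∂q_B = 0: 135 - q_B - (1/2)(q_I + q_A) = 0.
Ionix's first-order condition: 126 - q_I - (1/2)(q_B + q_A) = 0.
Apex's first-order condition: 204 - q_A - (1/2)(q_B + q_I) = 0.
Summing all 3 equations gives 465 − 2Q = 0, hence Q = 465/2.
Back-substituting: q_B = (135 − 465/4)/(1/2) = 75/2, q_I = (126 − 465/4)/(1/2) = 39/2, q_A = (204 − 465/4)/(1/2) = 351/2.

19.50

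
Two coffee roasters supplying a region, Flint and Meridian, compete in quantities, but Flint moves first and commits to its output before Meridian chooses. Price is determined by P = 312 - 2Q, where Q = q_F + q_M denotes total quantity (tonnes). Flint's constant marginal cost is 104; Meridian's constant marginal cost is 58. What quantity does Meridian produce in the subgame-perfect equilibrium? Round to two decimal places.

The follower Meridian best-responds to any q_F: π_M = (312 - 2Q)q_M - 58q_M.
∂π_M/∂q_M = 254 - 2q_F - 4q_M = 0 gives the reaction function q_M = (254 - 2q_F)/4.
Flint substitutes q_M(q_F) into its own profit: π_F = q_F(312 - 2q_F - (254 - 2q_F)/2) - 104q_F = (185 - q_F)q_F - 104q_F.
The leader's first-order condition 81 - 2q_F = 0 yields q_F = 81/2.
Then q_M = (254 - 2·(81/2))/4 = 173/4.

43.25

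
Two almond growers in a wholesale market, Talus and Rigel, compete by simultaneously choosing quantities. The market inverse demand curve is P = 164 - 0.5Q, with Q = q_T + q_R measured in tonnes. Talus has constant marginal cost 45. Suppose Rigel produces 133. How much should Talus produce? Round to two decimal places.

52.50

With the rival's output fixed at 133, Talus's profit is π_T = (164 - (1/2)·133 - (1/2)q_T)q_T - (45q_T) = (195/2 - (1/2)q_T)q_T - (45q_T).
∂π_T/∂q_T = 105/2 - q_T = 0, so q_T = 105/2.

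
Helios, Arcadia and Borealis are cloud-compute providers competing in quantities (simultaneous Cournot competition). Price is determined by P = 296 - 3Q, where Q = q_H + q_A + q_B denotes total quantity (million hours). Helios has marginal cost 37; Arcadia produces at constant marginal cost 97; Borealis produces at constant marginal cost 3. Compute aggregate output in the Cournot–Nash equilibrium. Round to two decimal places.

Helios's profit: π_H = (296 - 3Q)q_H - (37q_H). Setting ∂π_H/∂q_H = 0: 259 - 6q_H - 3(q_A + q_B) = 0.
Arcadia's profit: π_A = (296 - 3Q)q_A - (97q_A). Setting ∂π_A/∂q_A = 0: 199 - 6q_A - 3(q_H + q_B) = 0.
Borealis's profit: π_B = (296 - 3Q)q_B - (3q_B). Setting ∂π_B/∂q_B = 0: 293 - 6q_B - 3(q_H + q_A) = 0.
Adding the 3 conditions: 751 − 6Q − 6Q = 0, i.e. Q = 751/12.
Back-substituting: q_H = (259 − 751/4)/3 = 95/4, q_A = (199 − 751/4)/3 = 15/4, q_B = (293 − 751/4)/3 = 421/12.
Total output Q = 95/4 + 15/4 + 421/12 = 751/12.

62.58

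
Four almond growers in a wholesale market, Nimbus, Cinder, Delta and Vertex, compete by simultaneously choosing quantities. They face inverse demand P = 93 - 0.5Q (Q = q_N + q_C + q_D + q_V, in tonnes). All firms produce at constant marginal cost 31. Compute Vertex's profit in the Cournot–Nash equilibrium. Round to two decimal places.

307.52

A representative firm's profit is π_i = q_i(93 - 0.5Q) - 31q_i.
Setting ∂π_i/∂q_i = 0 with rivals' quantities fixed: 62 - q_i - (1/2)·Σ_{j≠i} q_j = 0.
By symmetry each firm produces the same amount; substituting Σ_{j≠i} q_j = 3q_i yields q_i = 62/(5/2) = 124/5.
Price P = 93 - (1/2)·(496/5) = 217/5.
Vertex's profit: (217/5 - 31)·(124/5) = 307.5200.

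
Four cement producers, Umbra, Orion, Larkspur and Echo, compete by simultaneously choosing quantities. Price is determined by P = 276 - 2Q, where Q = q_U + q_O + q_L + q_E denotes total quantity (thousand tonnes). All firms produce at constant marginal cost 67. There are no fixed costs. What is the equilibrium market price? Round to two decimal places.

108.80

Each firm earns π_i = (276 - 2Q)q_i - 67q_i.
Setting ∂π_i/∂q_i = 0 with rivals' quantities fixed: 209 - 4q_i - 2·Σ_{j≠i} q_j = 0.
With identical firms every q_j equals q_i, so Σ_{j≠i} q_j = 3q_i and 209 = 10q_i, giving q_i = 209/10.
Total output Q = 418/5, so price P = 276 - 2·(418/5) = 544/5.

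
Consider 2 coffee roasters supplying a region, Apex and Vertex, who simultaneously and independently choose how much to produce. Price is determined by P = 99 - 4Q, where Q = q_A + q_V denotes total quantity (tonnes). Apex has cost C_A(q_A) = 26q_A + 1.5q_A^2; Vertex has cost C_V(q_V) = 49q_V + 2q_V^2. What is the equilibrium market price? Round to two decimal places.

66.79

Apex's profit: π_A = (99 - 4Q)q_A - (26q_A + (3/2)q_A²). Setting ∂π_A/∂q_A = 0: 73 - 11q_A - 4(q_V) = 0.
Vertex's first-order condition: 50 - 12q_V - 4(q_A) = 0.
So q_A = (73 - 4q_V)/11 and q_V = (50 - 4q_A)/12.
Solving the pair: q_A = 169/29, q_V = 129/58.
Total output Q = 467/58, so price P = 99 - 4·(467/58) = 1937/29.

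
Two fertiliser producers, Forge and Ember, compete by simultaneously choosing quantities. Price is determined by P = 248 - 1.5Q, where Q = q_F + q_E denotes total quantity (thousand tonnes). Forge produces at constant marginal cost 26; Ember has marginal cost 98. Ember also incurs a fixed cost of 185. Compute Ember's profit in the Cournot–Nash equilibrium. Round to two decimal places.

Forge's profit: π_F = (248 - 1.5Q)q_F - (26q_F). Setting ∂π_F/∂q_F = 0: 222 - 3q_F - (3/2)(q_E) = 0.
Ember's profit: π_E = (248 - 1.5Q)q_E - (98q_E). Setting ∂π_E/∂q_E = 0: 150 - 3q_E - (3/2)(q_F) = 0.
So q_F = (222 - (3/2)q_E)/3 and q_E = (150 - (3/2)q_F)/3.
Solving the pair: q_F = 196/3, q_E = 52/3.
Price P = 248 - (3/2)·(248/3) = 124.
Ember's profit: (124 - 98)·(52/3) - 185 = 797/3.

265.67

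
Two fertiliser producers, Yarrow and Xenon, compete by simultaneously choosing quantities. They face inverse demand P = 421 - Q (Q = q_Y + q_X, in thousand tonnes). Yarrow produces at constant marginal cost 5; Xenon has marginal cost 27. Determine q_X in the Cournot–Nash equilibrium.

124

Yarrow's profit: π_Y = (421 - Q)q_Y - (5q_Y). Setting ∂π_Y/∂q_Y = 0: 416 - 2q_Y - (q_X) = 0.
Xenon's first-order condition: 394 - 2q_X - (q_Y) = 0.
Rearranging gives the reaction functions q_Y = (416 - q_X)/2 and q_X = (394 - q_Y)/2.
Solving the pair: q_Y = 146, q_X = 124.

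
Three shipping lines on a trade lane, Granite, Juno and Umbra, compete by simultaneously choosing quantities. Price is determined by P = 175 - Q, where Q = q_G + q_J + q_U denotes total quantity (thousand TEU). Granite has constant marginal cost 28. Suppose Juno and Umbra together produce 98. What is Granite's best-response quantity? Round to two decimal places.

With rivals' combined output fixed at 98, Granite's profit is π_G = (175 - 98 - q_G)q_G - (28q_G) = (77 - q_G)q_G - (28q_G).
∂π_G/∂q_G = 49 - 2q_G = 0, so q_G = 49/2.

24.50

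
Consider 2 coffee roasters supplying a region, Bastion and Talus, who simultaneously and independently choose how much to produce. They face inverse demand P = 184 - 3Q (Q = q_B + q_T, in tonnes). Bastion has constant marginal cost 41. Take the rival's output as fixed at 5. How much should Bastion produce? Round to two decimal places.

With the rival's output fixed at 5, Bastion's profit is π_B = (184 - 3·5 - 3q_B)q_B - (41q_B) = (169 - 3q_B)q_B - (41q_B).
∂π_B/∂q_B = 128 - 6q_B = 0, so q_B = 64/3.

21.33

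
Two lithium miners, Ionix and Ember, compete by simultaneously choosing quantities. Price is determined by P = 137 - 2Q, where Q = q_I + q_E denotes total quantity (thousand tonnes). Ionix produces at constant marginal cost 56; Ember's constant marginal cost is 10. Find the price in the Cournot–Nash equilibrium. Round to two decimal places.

67.67

Ionix's profit: π_I = (137 - 2Q)q_I - (56q_I). Setting ∂π_I/∂q_I = 0: 81 - 4q_I - 2(q_E) = 0.
Ember's profit: π_E = (137 - 2Q)q_E - (10q_E). Setting ∂π_E/∂q_E = 0: 127 - 4q_E - 2(q_I) = 0.
Best responses: q_I = (81 - 2q_E)/4, q_E = (127 - 2q_I)/4.
Substituting one into the other gives q_I = 35/6 and q_E = 173/6.
Total output Q = 104/3, so price P = 137 - 2·(104/3) = 203/3.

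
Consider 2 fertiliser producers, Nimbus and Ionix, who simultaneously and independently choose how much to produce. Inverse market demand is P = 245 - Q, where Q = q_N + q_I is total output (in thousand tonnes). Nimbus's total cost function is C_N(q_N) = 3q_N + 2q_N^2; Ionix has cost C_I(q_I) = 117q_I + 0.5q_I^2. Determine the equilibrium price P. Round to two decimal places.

178.88

Nimbus's profit: π_N = (245 - Q)q_N - (3q_N + 2q_N²). Setting ∂π_N/∂q_N = 0: 242 - 6q_N - (q_I) = 0.
Ionix's profit: π_I = (245 - Q)q_I - (117q_I + (1/2)q_I²). Setting ∂π_I/∂q_I = 0: 128 - 3q_I - (q_N) = 0.
Rearranging gives the reaction functions q_N = (242 - q_I)/6 and q_I = (128 - q_N)/3.
Solving the pair: q_N = 598/17, q_I = 526/17.
Total output Q = 1124/17, so price P = 245 - 1124/17 = 178.8824.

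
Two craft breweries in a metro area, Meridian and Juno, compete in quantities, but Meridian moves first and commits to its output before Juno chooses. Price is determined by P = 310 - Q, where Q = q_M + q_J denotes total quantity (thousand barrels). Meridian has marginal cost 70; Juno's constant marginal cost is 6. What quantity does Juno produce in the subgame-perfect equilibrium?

Solve by backward induction. Given q_M, the follower Juno maximises π_J = (310 - q_M - q_J)q_J - 6q_J.
∂π_J/∂q_J = 304 - q_M - 2q_J = 0 gives the reaction function q_J = (304 - q_M)/2.
The leader anticipates this reaction. Substituting into P = 310 - Q gives P = 158 - (1/2)q_M, so π_M = (158 - (1/2)q_M)q_M - 70q_M.
Leader FOC: 88 - q_M = 0, so q_M = 88.
Then q_J = (304 - 88)/2 = 108.

108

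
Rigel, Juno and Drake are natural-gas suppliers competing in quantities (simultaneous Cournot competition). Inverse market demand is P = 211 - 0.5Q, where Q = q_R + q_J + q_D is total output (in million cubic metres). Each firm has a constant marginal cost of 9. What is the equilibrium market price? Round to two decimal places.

59.50

Each firm earns π_i = (211 - 0.5Q)q_i - 9q_i.
First-order condition (treating rivals' output as given): 202 - q_i - (1/2)·Σ_{j≠i} q_j = 0.
With identical firms every q_j equals q_i, so Σ_{j≠i} q_j = 2q_i and 202 = 2q_i, giving q_i = 101.
Total output Q = 303, so price P = 211 - (1/2)·303 = 119/2.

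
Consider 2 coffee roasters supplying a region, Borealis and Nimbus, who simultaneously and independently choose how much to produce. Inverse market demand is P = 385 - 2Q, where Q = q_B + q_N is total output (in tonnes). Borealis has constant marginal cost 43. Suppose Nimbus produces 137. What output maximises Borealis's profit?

17

With the rival's output fixed at 137, Borealis's profit is π_B = (385 - 2·137 - 2q_B)q_B - (43q_B) = (111 - 2q_B)q_B - (43q_B).
∂π_B/∂q_B = 68 - 4q_B = 0, so q_B = 17.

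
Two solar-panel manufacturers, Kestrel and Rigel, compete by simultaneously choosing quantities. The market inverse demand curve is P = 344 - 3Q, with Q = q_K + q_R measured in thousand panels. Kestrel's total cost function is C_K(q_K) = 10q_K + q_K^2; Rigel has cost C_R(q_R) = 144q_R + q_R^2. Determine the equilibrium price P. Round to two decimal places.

198.36

Kestrel's profit: π_K = (344 - 3Q)q_K - (10q_K + q_K²). Setting ∂π_K/∂q_K = 0: 334 - 8q_K - 3(q_R) = 0.
Rigel's first-order condition: 200 - 8q_R - 3(q_K) = 0.
Best responses: q_K = (334 - 3q_R)/8, q_R = (200 - 3q_K)/8.
Solving the pair: q_K = 37.6727, q_R = 598/55.
Total output Q = 534/11, so price P = 344 - 3·(534/11) = 198.3636.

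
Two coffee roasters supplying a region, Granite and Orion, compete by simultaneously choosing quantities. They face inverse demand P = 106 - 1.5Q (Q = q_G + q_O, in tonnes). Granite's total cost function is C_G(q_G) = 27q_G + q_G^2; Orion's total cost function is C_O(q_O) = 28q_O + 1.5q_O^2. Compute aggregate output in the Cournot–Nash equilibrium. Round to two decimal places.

22.65

Granite's profit: π_G = (106 - 1.5Q)q_G - (27q_G + q_G²). Setting ∂π_G/∂q_G = 0: 79 - 5q_G - (3/2)(q_O) = 0.
Orion's first-order condition: 78 - 6q_O - (3/2)(q_G) = 0.
Best responses: q_G = (79 - (3/2)q_O)/5, q_O = (78 - (3/2)q_G)/6.
Solving the pair: q_G = 476/37, q_O = 362/37.
Total output Q = 476/37 + 362/37 = 838/37.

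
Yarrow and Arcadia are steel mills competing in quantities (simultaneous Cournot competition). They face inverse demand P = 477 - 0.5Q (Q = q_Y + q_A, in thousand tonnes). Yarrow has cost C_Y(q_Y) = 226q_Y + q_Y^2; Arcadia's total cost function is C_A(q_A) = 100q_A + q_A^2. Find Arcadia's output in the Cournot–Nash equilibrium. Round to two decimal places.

114.91

Yarrow's profit: π_Y = (477 - 0.5Q)q_Y - (226q_Y + q_Y²). Setting ∂π_Y/∂q_Y = 0: 251 - 3q_Y - (1/2)(q_A) = 0.
Arcadia's first-order condition: 377 - 3q_A - (1/2)(q_Y) = 0.
Rearranging gives the reaction functions q_Y = (251 - (1/2)q_A)/3 and q_A = (377 - (1/2)q_Y)/3.
Solving the pair: q_Y = 64.5143, q_A = 114.9143.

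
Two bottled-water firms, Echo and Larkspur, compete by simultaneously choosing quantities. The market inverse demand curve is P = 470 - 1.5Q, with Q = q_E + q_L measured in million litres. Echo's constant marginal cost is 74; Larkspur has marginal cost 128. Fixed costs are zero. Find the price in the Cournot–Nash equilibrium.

Echo's profit: π_E = (470 - 1.5Q)q_E - (74q_E). Setting ∂π_E/∂q_E = 0: 396 - 3q_E - (3/2)(q_L) = 0.
Larkspur's profit: π_L = (470 - 1.5Q)q_L - (128q_L). Setting ∂π_L/∂q_L = 0: 342 - 3q_L - (3/2)(q_E) = 0.
Best responses: q_E = (396 - (3/2)q_L)/3, q_L = (342 - (3/2)q_E)/3.
Solving the pair: q_E = 100, q_L = 64.
Total output Q = 164, so price P = 470 - (3/2)·164 = 224.

224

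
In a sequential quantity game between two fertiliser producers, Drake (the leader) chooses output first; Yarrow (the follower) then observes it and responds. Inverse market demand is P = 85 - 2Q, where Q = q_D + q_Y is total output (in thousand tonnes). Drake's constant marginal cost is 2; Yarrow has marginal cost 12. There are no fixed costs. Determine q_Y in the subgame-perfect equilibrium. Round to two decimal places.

6.63

The follower Yarrow best-responds to any q_D: π_Y = (85 - 2Q)q_Y - 12q_Y.
∂π_Y/∂q_Y = 73 - 2q_D - 4q_Y = 0 gives the reaction function q_Y = (73 - 2q_D)/4.
Drake substitutes q_Y(q_D) into its own profit: π_D = q_D(85 - 2q_D - (73 - 2q_D)/2) - 2q_D = (97/2 - q_D)q_D - 2q_D.
The leader's first-order condition 93/2 - 2q_D = 0 yields q_D = 93/4.
Then q_Y = (73 - 2·(93/4))/4 = 53/8.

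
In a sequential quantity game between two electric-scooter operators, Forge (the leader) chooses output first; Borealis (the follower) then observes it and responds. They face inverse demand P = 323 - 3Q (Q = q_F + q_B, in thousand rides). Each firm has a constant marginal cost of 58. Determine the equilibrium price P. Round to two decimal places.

Solve by backward induction. Given q_F, the follower Borealis maximises π_B = (323 - 3q_F - 3q_B)q_B - 58q_B.
∂π_B/∂q_B = 265 - 3q_F - 6q_B = 0 gives the reaction function q_B = (265 - 3q_F)/6.
Forge substitutes q_B(q_F) into its own profit: π_F = q_F(323 - 3q_F - (265 - 3q_F)/2) - 58q_F = (381/2 - (3/2)q_F)q_F - 58q_F.
The leader's first-order condition 265/2 - 3q_F = 0 yields q_F = 265/6.
Then q_B = (265 - 3·(265/6))/6 = 265/12.
Total output Q = 265/4, so price P = 323 - 3·(265/4) = 497/4.

124.25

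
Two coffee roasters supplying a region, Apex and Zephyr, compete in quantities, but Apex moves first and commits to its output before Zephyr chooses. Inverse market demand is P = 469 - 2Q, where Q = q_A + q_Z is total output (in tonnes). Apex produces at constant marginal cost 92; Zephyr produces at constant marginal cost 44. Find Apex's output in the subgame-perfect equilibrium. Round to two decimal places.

82.25

The follower Zephyr best-responds to any q_A: π_Z = (469 - 2Q)q_Z - 44q_Z.
Follower FOC: 425 - 2q_A - 4q_Z = 0, so q_Z(q_A) = (425 - 2q_A)/4.
Apex substitutes q_Z(q_A) into its own profit: π_A = q_A(469 - 2q_A - (425 - 2q_A)/2) - 92q_A = (513/2 - q_A)q_A - 92q_A.
Maximising: ∂π_A/∂q_A = 329/2 - 2q_A = 0, giving q_A = 329/4.
Then q_Z = (425 - 2·(329/4))/4 = 521/8.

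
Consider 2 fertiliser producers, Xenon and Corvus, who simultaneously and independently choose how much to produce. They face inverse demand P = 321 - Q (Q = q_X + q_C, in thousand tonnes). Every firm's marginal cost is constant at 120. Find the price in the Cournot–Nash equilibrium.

A representative firm's profit is π_i = q_i(321 - Q) - 120q_i.
First-order condition (treating rivals' output as given): 201 - 2q_i - q_j = 0.
With identical firms every q_j equals q_i, so q_j = q_i and 201 = 3q_i, giving q_i = 67.
Total output Q = 134, so price P = 321 - 134 = 187.

187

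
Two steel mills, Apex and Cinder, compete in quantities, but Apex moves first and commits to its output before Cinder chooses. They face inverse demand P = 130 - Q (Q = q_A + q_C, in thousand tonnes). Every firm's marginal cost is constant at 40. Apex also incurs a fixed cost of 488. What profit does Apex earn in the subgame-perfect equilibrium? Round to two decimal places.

The follower Cinder best-responds to any q_A: π_C = (130 - Q)q_C - 40q_C.
Setting the follower's marginal profit to zero, 90 - q_A - 2q_C = 0, i.e. q_C = (90 - q_A)/2.
Apex substitutes q_C(q_A) into its own profit: π_A = q_A(130 - q_A - (90 - q_A)/2) - 40q_A = (85 - (1/2)q_A)q_A - 40q_A.
Leader FOC: 45 - q_A = 0, so q_A = 45.
Then q_C = (90 - 45)/2 = 45/2.
Price P = 130 - 135/2 = 125/2.
Apex's profit: (125/2 - 40)·45 - 488 = 1049/2.

524.50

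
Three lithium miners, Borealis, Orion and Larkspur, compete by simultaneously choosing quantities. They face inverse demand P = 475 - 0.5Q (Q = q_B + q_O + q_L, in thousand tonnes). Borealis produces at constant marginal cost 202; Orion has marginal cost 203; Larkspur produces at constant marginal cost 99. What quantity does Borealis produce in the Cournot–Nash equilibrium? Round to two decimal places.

Borealis's profit: π_B = (475 - 0.5Q)q_B - (202q_B). Setting ∂π_B/∂q_B = 0: 273 - q_B - (1/2)(q_O + q_L) = 0.
Orion's first-order condition: 272 - q_O - (1/2)(q_B + q_L) = 0.
Larkspur's first-order condition: 376 - q_L - (1/2)(q_B + q_O) = 0.
Adding the 3 conditions: 921 − Q − Q = 0, i.e. Q = 921/2.
Back-substituting: q_B = (273 − 921/4)/(1/2) = 171/2, q_O = (272 − 921/4)/(1/2) = 167/2, q_L = (376 − 921/4)/(1/2) = 583/2.

85.50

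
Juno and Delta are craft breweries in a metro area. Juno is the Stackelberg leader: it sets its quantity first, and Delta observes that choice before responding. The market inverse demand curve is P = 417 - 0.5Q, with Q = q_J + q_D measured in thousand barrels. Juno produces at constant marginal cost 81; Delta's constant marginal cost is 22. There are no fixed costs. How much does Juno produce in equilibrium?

277

The follower Delta best-responds to any q_J: π_D = (417 - 0.5Q)q_D - 22q_D.
∂π_D/∂q_D = 395 - (1/2)q_J - q_D = 0 gives the reaction function q_D = (395 - (1/2)q_J).
Juno substitutes q_D(q_J) into its own profit: π_J = q_J(417 - (1/2)q_J - (395 - (1/2)q_J)/2) - 81q_J = (439/2 - (1/4)q_J)q_J - 81q_J.
Leader FOC: 277/2 - (1/2)q_J = 0, so q_J = 277.
Then q_D = (395 - (1/2)·277) = 513/2.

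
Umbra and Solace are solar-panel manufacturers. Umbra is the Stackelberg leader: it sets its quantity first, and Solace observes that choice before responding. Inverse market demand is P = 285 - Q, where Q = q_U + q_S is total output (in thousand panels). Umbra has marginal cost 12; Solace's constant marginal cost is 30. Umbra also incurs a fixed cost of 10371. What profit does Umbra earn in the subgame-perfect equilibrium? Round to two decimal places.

Solve by backward induction. Given q_U, the follower Solace maximises π_S = (285 - q_U - q_S)q_S - 30q_S.
∂π_S/∂q_S = 255 - q_U - 2q_S = 0 gives the reaction function q_S = (255 - q_U)/2.
The leader anticipates this reaction. Substituting into P = 285 - Q gives P = 315/2 - (1/2)q_U, so π_U = (315/2 - (1/2)q_U)q_U - 12q_U.
Leader FOC: 291/2 - q_U = 0, so q_U = 291/2.
Then q_S = (255 - 291/2)/2 = 219/4.
Price P = 285 - 801/4 = 339/4.
Umbra's profit: (339/4 - 12)·(291/2) - 10371 = 1713/8.

214.13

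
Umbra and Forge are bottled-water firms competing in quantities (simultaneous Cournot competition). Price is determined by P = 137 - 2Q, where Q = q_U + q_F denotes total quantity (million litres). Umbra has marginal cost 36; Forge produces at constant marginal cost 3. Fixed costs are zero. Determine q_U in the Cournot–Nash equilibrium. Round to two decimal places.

11.33

Umbra's profit: π_U = (137 - 2Q)q_U - (36q_U). Setting ∂π_U/∂q_U = 0: 101 - 4q_U - 2(q_F) = 0.
Forge's profit: π_F = (137 - 2Q)q_F - (3q_F). Setting ∂π_F/∂q_F = 0: 134 - 4q_F - 2(q_U) = 0.
Rearranging gives the reaction functions q_U = (101 - 2q_F)/4 and q_F = (134 - 2q_U)/4.
Substituting one into the other gives q_U = 34/3 and q_F = 167/6.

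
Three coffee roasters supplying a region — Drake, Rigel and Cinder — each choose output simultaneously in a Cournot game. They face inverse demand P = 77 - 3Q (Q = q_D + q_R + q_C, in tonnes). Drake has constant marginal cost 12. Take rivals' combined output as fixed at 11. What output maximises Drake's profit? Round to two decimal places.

5.33

With rivals' combined output fixed at 11, Drake's profit is π_D = (77 - 3·11 - 3q_D)q_D - (12q_D) = (44 - 3q_D)q_D - (12q_D).
∂π_D/∂q_D = 32 - 6q_D = 0, so q_D = 16/3.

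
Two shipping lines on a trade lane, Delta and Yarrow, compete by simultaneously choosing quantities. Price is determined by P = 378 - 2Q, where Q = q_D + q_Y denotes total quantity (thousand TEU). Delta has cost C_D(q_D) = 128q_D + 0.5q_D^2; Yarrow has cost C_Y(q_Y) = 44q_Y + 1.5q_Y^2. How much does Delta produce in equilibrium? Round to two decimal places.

Delta's profit: π_D = (378 - 2Q)q_D - (128q_D + (1/2)q_D²). Setting ∂π_D/∂q_D = 0: 250 - 5q_D - 2(q_Y) = 0.
Yarrow's first-order condition: 334 - 7q_Y - 2(q_D) = 0.
Rearranging gives the reaction functions q_D = (250 - 2q_Y)/5 and q_Y = (334 - 2q_D)/7.
Substituting one into the other gives q_D = 1082/31 and q_Y = 1170/31.

34.90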